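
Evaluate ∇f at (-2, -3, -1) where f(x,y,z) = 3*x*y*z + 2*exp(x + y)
(2*exp(-5) + 9, 2*exp(-5) + 6, 18)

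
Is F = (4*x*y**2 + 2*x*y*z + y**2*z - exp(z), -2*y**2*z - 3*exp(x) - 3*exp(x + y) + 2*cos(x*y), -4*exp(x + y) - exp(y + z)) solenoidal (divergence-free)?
No, ∇·F = -2*x*sin(x*y) + 4*y**2 - 2*y*z - 3*exp(x + y) - exp(y + z)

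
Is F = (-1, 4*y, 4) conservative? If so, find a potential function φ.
Yes, F is conservative. φ = -x + 2*y**2 + 4*z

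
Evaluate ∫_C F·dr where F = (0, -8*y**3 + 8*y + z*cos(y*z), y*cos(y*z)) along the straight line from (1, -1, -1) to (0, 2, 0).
-18 - sin(1)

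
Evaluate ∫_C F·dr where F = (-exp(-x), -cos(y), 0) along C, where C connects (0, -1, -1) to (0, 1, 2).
-2*sin(1)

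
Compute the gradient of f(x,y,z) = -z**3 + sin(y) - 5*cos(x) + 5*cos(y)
(5*sin(x), -5*sin(y) + cos(y), -3*z**2)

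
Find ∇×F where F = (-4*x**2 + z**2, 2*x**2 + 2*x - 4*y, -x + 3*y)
(3, 2*z + 1, 4*x + 2)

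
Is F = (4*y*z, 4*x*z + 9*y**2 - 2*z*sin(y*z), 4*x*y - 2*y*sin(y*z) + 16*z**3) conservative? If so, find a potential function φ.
Yes, F is conservative. φ = 4*x*y*z + 3*y**3 + 4*z**4 + 2*cos(y*z)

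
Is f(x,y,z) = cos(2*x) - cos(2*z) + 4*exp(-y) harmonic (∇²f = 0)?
No, ∇²f = -4*cos(2*x) + 4*cos(2*z) + 4*exp(-y)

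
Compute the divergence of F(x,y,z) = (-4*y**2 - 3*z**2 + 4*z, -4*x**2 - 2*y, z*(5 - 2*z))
3 - 4*z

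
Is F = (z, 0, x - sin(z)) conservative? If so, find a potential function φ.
Yes, F is conservative. φ = x*z + cos(z)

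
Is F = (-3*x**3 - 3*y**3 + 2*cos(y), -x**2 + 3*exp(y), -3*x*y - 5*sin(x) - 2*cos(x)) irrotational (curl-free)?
No, ∇×F = (-3*x, 3*y - 2*sin(x) + 5*cos(x), -2*x + 9*y**2 + 2*sin(y))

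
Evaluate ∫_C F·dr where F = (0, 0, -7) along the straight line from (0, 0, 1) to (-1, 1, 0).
7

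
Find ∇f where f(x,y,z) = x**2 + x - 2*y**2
(2*x + 1, -4*y, 0)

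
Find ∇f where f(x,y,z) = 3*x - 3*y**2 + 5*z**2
(3, -6*y, 10*z)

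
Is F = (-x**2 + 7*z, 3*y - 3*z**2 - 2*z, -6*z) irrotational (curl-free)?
No, ∇×F = (6*z + 2, 7, 0)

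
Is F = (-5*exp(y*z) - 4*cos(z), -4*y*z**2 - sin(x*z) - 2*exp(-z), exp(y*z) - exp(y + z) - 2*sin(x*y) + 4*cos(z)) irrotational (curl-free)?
No, ∇×F = (-2*x*cos(x*y) + x*cos(x*z) + 8*y*z + z*exp(y*z) - exp(y + z) - 2*exp(-z), -5*y*exp(y*z) + 2*y*cos(x*y) + 4*sin(z), z*(5*exp(y*z) - cos(x*z)))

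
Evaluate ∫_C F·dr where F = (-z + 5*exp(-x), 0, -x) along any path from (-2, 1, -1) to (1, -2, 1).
-5*exp(-1) + 1 + 5*exp(2)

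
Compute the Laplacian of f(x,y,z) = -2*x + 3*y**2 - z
6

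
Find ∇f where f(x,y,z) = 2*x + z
(2, 0, 1)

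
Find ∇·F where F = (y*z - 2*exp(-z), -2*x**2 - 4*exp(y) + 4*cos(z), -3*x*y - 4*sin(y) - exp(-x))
-4*exp(y)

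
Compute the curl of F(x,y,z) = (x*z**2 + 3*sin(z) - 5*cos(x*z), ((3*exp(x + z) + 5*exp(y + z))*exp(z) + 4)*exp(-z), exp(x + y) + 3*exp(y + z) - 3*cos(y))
(exp(x + y) - 3*exp(x + z) - 2*exp(y + z) + 3*sin(y) + 4*exp(-z), 2*x*z + 5*x*sin(x*z) - exp(x + y) + 3*cos(z), 3*exp(x + z))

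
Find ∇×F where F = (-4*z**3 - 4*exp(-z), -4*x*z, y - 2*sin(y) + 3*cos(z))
(4*x - 2*cos(y) + 1, -12*z**2 + 4*exp(-z), -4*z)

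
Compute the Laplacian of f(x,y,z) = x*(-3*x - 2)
-6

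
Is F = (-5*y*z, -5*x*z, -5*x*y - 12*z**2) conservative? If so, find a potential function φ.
Yes, F is conservative. φ = z*(-5*x*y - 4*z**2)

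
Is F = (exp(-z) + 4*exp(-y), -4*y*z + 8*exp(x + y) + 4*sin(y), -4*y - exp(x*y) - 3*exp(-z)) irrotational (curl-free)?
No, ∇×F = (-x*exp(x*y) + 4*y - 4, y*exp(x*y) - exp(-z), 4*(2*exp(x + 2*y) + 1)*exp(-y))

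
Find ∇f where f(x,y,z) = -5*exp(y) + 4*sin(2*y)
(0, -5*exp(y) + 8*cos(2*y), 0)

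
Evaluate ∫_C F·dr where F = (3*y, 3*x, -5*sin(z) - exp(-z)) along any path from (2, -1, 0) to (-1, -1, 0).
9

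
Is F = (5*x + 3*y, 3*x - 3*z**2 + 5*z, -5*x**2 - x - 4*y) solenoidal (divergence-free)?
No, ∇·F = 5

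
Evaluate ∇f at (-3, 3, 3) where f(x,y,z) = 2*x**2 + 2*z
(-12, 0, 2)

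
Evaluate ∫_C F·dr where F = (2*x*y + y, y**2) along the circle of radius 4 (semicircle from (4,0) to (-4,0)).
-8*pi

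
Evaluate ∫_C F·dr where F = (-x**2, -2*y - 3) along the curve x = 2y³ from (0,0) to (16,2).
-4126/3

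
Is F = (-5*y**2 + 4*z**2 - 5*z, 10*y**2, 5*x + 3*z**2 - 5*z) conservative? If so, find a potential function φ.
No, ∇×F = (0, 8*z - 10, 10*y) ≠ 0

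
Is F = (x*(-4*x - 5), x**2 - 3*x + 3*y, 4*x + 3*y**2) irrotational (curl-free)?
No, ∇×F = (6*y, -4, 2*x - 3)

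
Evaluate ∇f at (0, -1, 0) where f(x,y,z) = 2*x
(2, 0, 0)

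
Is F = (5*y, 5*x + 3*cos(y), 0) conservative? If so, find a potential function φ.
Yes, F is conservative. φ = 5*x*y + 3*sin(y)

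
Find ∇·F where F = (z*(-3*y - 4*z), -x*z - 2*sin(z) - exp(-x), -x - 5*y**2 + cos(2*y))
0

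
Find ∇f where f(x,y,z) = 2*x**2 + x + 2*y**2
(4*x + 1, 4*y, 0)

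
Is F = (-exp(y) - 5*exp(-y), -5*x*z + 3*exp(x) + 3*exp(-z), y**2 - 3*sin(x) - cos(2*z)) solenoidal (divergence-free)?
No, ∇·F = 2*sin(2*z)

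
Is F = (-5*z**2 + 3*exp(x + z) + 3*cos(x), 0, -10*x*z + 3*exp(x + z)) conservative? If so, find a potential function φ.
Yes, F is conservative. φ = -5*x*z**2 + 3*exp(x + z) + 3*sin(x)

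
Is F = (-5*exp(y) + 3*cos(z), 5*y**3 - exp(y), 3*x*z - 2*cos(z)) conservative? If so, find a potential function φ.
No, ∇×F = (0, -3*z - 3*sin(z), 5*exp(y)) ≠ 0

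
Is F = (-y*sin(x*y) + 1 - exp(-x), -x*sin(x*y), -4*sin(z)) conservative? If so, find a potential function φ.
Yes, F is conservative. φ = x + 4*cos(z) + cos(x*y) + exp(-x)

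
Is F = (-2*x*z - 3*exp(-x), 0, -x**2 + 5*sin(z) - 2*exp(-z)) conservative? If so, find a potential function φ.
Yes, F is conservative. φ = -x**2*z - 5*cos(z) + 2*exp(-z) + 3*exp(-x)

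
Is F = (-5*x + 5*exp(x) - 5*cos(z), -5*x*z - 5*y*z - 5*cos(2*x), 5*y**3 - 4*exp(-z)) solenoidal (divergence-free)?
No, ∇·F = -5*z + 5*exp(x) - 5 + 4*exp(-z)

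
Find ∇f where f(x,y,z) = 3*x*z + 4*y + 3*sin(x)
(3*z + 3*cos(x), 4, 3*x)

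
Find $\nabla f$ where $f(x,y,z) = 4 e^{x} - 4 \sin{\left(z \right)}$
(4*exp(x), 0, -4*cos(z))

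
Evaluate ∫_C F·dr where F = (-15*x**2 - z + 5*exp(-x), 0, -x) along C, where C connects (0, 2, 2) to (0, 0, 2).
0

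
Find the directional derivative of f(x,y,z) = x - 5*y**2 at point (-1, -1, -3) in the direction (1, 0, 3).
sqrt(10)/10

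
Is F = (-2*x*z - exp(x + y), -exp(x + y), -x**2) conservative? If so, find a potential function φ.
Yes, F is conservative. φ = -x**2*z - exp(x + y)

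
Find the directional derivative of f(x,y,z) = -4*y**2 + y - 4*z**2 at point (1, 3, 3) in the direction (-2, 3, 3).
-141*sqrt(22)/22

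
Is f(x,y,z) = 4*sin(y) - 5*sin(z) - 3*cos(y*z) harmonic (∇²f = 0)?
No, ∇²f = 3*y**2*cos(y*z) + 3*z**2*cos(y*z) - 4*sin(y) + 5*sin(z)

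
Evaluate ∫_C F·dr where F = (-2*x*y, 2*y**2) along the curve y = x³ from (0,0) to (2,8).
4928/15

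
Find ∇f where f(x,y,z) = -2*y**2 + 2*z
(0, -4*y, 2)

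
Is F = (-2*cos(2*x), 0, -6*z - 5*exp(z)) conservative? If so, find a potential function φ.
Yes, F is conservative. φ = -3*z**2 - 5*exp(z) - sin(2*x)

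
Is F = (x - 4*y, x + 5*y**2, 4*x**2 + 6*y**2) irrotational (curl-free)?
No, ∇×F = (12*y, -8*x, 5)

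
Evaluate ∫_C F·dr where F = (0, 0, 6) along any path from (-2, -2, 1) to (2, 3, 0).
-6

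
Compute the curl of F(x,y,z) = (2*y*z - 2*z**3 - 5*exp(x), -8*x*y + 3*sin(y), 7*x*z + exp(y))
(exp(y), 2*y - 6*z**2 - 7*z, -8*y - 2*z)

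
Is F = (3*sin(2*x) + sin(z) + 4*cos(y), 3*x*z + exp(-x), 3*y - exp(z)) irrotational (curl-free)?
No, ∇×F = (3 - 3*x, cos(z), 3*z + 4*sin(y) - exp(-x))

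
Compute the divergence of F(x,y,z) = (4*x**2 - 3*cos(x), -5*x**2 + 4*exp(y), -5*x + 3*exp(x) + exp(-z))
8*x + 4*exp(y) + 3*sin(x) - exp(-z)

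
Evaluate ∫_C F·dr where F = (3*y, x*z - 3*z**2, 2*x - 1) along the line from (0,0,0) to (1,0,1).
0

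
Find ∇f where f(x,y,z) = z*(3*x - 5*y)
(3*z, -5*z, 3*x - 5*y)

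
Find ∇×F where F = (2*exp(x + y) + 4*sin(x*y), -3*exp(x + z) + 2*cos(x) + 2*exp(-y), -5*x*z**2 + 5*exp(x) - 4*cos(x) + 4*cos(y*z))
(-4*z*sin(y*z) + 3*exp(x + z), 5*z**2 - 5*exp(x) - 4*sin(x), -4*x*cos(x*y) - 2*exp(x + y) - 3*exp(x + z) - 2*sin(x))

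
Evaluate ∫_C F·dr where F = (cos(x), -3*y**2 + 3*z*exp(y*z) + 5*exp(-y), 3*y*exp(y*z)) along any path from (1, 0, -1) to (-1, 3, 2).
-25 - 2*sin(1) - 5*exp(-3) + 3*exp(6)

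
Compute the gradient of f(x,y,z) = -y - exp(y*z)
(0, -z*exp(y*z) - 1, -y*exp(y*z))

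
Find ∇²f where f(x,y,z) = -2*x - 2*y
0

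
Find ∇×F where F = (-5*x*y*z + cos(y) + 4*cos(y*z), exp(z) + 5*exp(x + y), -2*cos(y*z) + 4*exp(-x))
(2*z*sin(y*z) - exp(z), -5*x*y - 4*y*sin(y*z) + 4*exp(-x), 5*x*z + 4*z*sin(y*z) + 5*exp(x + y) + sin(y))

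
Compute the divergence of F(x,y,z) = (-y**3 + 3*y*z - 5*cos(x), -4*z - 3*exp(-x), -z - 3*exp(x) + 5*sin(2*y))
5*sin(x) - 1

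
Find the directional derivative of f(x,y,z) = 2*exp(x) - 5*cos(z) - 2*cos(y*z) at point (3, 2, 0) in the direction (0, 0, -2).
0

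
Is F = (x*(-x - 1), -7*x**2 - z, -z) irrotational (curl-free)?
No, ∇×F = (1, 0, -14*x)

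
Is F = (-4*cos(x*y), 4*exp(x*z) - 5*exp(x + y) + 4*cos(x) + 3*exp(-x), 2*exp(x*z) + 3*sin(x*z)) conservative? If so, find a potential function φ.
No, ∇×F = (-4*x*exp(x*z), -z*(2*exp(x*z) + 3*cos(x*z)), -4*x*sin(x*y) + 4*z*exp(x*z) - 5*exp(x + y) - 4*sin(x) - 3*exp(-x)) ≠ 0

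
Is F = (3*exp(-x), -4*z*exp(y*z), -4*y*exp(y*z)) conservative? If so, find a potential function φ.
Yes, F is conservative. φ = -4*exp(y*z) - 3*exp(-x)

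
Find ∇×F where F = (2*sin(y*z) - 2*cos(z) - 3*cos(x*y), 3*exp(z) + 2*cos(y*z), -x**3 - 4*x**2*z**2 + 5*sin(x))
(2*y*sin(y*z) - 3*exp(z), 3*x**2 + 8*x*z**2 + 2*y*cos(y*z) + 2*sin(z) - 5*cos(x), -3*x*sin(x*y) - 2*z*cos(y*z))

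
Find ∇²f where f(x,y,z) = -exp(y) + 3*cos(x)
-exp(y) - 3*cos(x)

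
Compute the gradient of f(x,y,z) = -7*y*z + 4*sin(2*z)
(0, -7*z, -7*y + 8*cos(2*z))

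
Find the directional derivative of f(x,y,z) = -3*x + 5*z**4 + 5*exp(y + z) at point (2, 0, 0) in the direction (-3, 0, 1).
7*sqrt(10)/5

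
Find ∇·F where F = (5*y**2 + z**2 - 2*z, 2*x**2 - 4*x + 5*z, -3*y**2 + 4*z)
4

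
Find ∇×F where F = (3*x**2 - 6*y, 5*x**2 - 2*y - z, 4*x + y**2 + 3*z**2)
(2*y + 1, -4, 10*x + 6)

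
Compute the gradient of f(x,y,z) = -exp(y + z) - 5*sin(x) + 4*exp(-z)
(-5*cos(x), -exp(y + z), (-exp(y + 2*z) - 4)*exp(-z))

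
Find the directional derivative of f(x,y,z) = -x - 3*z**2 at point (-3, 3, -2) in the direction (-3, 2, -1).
-9*sqrt(14)/14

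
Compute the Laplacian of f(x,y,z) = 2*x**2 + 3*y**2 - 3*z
10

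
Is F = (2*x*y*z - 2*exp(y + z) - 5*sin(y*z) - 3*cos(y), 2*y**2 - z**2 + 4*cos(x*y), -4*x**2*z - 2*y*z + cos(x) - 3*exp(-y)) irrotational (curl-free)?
No, ∇×F = (3*exp(-y), 2*x*y + 8*x*z - 5*y*cos(y*z) - 2*exp(y + z) + sin(x), -2*x*z - 4*y*sin(x*y) + 5*z*cos(y*z) + 2*exp(y + z) - 3*sin(y))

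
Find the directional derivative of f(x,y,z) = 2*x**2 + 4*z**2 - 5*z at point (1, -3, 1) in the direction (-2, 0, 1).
-sqrt(5)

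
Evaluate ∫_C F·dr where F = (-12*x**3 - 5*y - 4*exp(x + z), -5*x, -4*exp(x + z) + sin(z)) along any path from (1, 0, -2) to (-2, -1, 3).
-55 - 8*sinh(1) + cos(2) - cos(3)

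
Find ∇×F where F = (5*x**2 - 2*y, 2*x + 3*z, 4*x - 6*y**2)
(-12*y - 3, -4, 4)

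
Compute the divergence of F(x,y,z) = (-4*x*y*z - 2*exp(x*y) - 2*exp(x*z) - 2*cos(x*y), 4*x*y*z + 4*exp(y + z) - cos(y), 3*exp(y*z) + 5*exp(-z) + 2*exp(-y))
4*x*z - 4*y*z - 2*y*exp(x*y) + 3*y*exp(y*z) + 2*y*sin(x*y) - 2*z*exp(x*z) + 4*exp(y + z) + sin(y) - 5*exp(-z)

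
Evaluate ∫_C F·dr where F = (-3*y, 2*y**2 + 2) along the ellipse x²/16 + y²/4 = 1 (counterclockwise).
24*pi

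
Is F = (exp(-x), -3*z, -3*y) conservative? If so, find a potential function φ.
Yes, F is conservative. φ = -3*y*z - exp(-x)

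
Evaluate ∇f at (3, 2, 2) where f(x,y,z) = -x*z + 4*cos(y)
(-2, -4*sin(2), -3)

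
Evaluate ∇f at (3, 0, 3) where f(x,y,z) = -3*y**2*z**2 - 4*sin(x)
(-4*cos(3), 0, 0)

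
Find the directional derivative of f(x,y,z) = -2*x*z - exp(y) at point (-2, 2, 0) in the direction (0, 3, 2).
sqrt(13)*(8 - 3*exp(2))/13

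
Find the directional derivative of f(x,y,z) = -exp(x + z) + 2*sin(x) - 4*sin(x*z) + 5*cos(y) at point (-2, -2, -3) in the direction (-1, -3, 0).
sqrt(10)*(-15*exp(5)*sin(2) - 2*(cos(2) + 6*cos(6))*exp(5) + 1)*exp(-5)/10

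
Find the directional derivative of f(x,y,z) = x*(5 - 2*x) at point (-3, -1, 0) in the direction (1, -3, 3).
17*sqrt(19)/19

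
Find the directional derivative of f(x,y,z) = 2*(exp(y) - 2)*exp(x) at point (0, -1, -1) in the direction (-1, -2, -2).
4/3 - 2*exp(-1)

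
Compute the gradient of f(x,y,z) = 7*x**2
(14*x, 0, 0)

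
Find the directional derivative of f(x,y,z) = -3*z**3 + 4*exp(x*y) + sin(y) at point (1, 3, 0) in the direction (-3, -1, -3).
-sqrt(19)*(cos(3) + 40*exp(3))/19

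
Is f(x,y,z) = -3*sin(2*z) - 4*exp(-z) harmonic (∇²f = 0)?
No, ∇²f = 12*sin(2*z) - 4*exp(-z)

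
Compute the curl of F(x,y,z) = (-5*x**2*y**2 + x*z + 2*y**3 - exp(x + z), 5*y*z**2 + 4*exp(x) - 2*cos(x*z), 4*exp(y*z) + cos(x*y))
(-x*sin(x*y) - 2*x*sin(x*z) - 10*y*z + 4*z*exp(y*z), x + y*sin(x*y) - exp(x + z), 10*x**2*y - 6*y**2 + 2*z*sin(x*z) + 4*exp(x))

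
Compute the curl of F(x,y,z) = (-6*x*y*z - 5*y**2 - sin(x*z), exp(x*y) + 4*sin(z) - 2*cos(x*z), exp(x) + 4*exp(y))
(-2*x*sin(x*z) + 4*exp(y) - 4*cos(z), -6*x*y - x*cos(x*z) - exp(x), 6*x*z + y*exp(x*y) + 10*y + 2*z*sin(x*z))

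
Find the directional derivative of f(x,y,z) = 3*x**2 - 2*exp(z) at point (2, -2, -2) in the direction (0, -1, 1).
-sqrt(2)*exp(-2)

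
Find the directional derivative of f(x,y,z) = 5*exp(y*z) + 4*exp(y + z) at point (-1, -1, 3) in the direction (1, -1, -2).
sqrt(6)*(-12*exp(5) - 5)*exp(-3)/6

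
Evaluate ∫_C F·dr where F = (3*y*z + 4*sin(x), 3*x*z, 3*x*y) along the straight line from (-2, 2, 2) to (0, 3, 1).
4*cos(2) + 20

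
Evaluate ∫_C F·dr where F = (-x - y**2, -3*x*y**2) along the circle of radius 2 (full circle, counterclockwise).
-12*pi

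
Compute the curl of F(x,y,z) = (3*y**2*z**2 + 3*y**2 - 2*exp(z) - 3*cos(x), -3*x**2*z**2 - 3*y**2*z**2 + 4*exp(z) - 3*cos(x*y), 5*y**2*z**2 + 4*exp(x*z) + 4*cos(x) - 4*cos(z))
(6*x**2*z + 6*y**2*z + 10*y*z**2 - 4*exp(z), 6*y**2*z - 4*z*exp(x*z) - 2*exp(z) + 4*sin(x), -6*x*z**2 - 6*y*z**2 + 3*y*sin(x*y) - 6*y)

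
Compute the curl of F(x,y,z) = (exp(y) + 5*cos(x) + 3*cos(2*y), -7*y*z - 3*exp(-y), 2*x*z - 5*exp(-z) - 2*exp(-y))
(7*y + 2*exp(-y), -2*z, -exp(y) + 6*sin(2*y))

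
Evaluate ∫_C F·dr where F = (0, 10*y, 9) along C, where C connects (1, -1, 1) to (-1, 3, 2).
49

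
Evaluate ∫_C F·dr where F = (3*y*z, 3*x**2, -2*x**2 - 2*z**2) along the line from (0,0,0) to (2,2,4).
-88/3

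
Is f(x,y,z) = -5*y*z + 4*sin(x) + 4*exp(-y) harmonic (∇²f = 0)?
No, ∇²f = -4*sin(x) + 4*exp(-y)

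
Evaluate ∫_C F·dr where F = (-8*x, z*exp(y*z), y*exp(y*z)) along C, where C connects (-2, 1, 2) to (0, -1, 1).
-exp(2) + exp(-1) + 16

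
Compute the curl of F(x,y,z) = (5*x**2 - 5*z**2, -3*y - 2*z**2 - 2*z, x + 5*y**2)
(10*y + 4*z + 2, -10*z - 1, 0)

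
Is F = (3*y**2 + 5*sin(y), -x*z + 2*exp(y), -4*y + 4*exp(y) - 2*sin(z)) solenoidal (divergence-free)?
No, ∇·F = 2*exp(y) - 2*cos(z)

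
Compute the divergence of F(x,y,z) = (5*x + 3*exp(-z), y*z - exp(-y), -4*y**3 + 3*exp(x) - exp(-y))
z + 5 + exp(-y)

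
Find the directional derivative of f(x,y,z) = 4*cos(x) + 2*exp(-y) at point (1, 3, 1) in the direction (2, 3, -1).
-sqrt(14)*(3 + 4*exp(3)*sin(1))*exp(-3)/7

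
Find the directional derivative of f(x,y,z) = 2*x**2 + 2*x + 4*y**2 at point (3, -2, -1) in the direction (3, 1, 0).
13*sqrt(10)/5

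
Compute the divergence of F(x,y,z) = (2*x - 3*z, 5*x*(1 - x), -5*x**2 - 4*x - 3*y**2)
2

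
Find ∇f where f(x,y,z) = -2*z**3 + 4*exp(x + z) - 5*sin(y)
(4*exp(x + z), -5*cos(y), -6*z**2 + 4*exp(x + z))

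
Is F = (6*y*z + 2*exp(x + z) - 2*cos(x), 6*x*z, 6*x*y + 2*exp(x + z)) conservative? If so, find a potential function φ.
Yes, F is conservative. φ = 6*x*y*z + 2*exp(x + z) - 2*sin(x)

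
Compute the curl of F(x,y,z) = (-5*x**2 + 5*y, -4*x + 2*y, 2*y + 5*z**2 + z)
(2, 0, -9)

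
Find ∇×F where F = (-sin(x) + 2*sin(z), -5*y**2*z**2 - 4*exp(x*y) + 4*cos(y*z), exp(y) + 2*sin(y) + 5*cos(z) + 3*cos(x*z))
(10*y**2*z + 4*y*sin(y*z) + exp(y) + 2*cos(y), 3*z*sin(x*z) + 2*cos(z), -4*y*exp(x*y))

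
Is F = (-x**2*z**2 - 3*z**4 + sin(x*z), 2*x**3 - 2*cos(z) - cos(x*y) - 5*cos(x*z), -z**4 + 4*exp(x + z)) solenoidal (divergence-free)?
No, ∇·F = -2*x*z**2 + x*sin(x*y) - 4*z**3 + z*cos(x*z) + 4*exp(x + z)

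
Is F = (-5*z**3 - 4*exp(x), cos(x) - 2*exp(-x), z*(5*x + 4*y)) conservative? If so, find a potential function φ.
No, ∇×F = (4*z, 5*z*(-3*z - 1), -sin(x) + 2*exp(-x)) ≠ 0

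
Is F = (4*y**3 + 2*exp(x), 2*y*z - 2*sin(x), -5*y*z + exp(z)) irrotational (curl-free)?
No, ∇×F = (-2*y - 5*z, 0, -12*y**2 - 2*cos(x))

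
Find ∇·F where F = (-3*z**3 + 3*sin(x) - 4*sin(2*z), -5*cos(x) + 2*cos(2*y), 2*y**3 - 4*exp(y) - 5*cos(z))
-4*sin(2*y) + 5*sin(z) + 3*cos(x)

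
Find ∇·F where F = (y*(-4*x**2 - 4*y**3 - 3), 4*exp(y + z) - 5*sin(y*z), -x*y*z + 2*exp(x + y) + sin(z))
-9*x*y - 5*z*cos(y*z) + 4*exp(y + z) + cos(z)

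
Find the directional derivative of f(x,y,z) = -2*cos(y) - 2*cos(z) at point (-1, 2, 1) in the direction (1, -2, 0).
-4*sqrt(5)*sin(2)/5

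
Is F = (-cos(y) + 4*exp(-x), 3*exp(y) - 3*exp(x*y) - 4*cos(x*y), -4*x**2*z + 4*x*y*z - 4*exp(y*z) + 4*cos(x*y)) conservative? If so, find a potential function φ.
No, ∇×F = (4*x*z - 4*x*sin(x*y) - 4*z*exp(y*z), 8*x*z - 4*y*z + 4*y*sin(x*y), -3*y*exp(x*y) + 4*y*sin(x*y) - sin(y)) ≠ 0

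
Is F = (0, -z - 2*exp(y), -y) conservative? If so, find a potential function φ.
Yes, F is conservative. φ = -y*z - 2*exp(y)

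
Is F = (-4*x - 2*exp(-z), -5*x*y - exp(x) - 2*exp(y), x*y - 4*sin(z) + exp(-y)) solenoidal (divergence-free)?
No, ∇·F = -5*x - 2*exp(y) - 4*cos(z) - 4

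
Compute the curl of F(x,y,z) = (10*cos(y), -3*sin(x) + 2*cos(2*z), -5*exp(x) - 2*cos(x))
(4*sin(2*z), 5*exp(x) - 2*sin(x), 10*sin(y) - 3*cos(x))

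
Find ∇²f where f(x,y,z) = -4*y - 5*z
0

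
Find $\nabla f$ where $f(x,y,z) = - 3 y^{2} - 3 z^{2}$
(0, -6*y, -6*z)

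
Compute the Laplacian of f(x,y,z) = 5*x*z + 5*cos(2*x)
-20*cos(2*x)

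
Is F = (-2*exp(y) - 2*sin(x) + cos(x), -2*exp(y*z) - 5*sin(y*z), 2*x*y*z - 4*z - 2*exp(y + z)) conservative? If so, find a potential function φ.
No, ∇×F = (2*x*z + 2*y*exp(y*z) + 5*y*cos(y*z) - 2*exp(y + z), -2*y*z, 2*exp(y)) ≠ 0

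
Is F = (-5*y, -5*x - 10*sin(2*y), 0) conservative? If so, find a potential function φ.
Yes, F is conservative. φ = -5*x*y + 5*cos(2*y)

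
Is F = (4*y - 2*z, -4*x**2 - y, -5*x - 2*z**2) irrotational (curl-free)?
No, ∇×F = (0, 3, -8*x - 4)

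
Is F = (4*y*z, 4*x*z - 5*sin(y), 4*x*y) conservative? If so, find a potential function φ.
Yes, F is conservative. φ = 4*x*y*z + 5*cos(y)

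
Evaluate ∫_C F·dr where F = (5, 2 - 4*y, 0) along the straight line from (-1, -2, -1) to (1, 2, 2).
18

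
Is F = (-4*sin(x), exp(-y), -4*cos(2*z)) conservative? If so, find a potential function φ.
Yes, F is conservative. φ = -2*sin(2*z) + 4*cos(x) - exp(-y)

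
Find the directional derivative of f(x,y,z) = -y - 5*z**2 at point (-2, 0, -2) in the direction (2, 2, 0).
-sqrt(2)/2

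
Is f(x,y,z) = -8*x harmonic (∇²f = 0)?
Yes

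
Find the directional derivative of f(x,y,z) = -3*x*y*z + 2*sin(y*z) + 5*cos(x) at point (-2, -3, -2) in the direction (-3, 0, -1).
3*sqrt(10)*(-5*sin(2) + 2*cos(6) + 24)/10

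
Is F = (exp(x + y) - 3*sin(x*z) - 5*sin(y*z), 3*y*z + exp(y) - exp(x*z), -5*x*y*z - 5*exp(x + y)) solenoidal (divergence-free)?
No, ∇·F = -5*x*y - 3*z*cos(x*z) + 3*z + exp(y) + exp(x + y)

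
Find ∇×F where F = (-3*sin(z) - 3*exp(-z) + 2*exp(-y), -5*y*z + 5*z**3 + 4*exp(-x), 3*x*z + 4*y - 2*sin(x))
(5*y - 15*z**2 + 4, -3*z + 2*cos(x) - 3*cos(z) + 3*exp(-z), 2*exp(-y) - 4*exp(-x))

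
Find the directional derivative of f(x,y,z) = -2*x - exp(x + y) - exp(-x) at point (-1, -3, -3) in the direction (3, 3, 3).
sqrt(3)*(-2 + (-2 + E)*exp(4))*exp(-4)/3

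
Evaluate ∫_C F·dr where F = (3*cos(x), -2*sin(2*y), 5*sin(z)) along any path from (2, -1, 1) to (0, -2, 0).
-5 - 3*sin(2) + cos(4) - cos(2) + 5*cos(1)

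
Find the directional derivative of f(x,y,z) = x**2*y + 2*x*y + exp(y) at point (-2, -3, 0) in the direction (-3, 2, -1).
sqrt(14)*(1 - 9*exp(3))*exp(-3)/7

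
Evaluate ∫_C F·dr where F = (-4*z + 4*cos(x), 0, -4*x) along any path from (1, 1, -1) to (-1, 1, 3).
8 - 8*sin(1)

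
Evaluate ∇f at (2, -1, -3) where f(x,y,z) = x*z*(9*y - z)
(18, -54, -6)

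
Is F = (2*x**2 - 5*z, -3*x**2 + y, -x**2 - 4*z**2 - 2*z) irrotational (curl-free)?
No, ∇×F = (0, 2*x - 5, -6*x)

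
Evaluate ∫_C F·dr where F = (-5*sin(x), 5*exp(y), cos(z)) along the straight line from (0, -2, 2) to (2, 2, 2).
-5 + 5*cos(2) + 10*sinh(2)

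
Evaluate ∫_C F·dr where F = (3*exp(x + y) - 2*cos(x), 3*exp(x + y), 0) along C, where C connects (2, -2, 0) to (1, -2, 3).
-3 - 2*sin(1) + 3*exp(-1) + 2*sin(2)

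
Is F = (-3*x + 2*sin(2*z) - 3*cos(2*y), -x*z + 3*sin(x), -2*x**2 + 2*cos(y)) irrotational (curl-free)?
No, ∇×F = (x - 2*sin(y), 4*x + 4*cos(2*z), -z - 6*sin(2*y) + 3*cos(x))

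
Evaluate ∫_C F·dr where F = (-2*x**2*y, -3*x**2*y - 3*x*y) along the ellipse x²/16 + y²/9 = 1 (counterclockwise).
96*pi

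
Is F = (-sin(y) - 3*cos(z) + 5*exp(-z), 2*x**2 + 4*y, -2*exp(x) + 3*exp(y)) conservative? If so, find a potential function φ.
No, ∇×F = (3*exp(y), 2*exp(x) + 3*sin(z) - 5*exp(-z), 4*x + cos(y)) ≠ 0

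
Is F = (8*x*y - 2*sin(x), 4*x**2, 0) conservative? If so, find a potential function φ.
Yes, F is conservative. φ = 4*x**2*y + 2*cos(x)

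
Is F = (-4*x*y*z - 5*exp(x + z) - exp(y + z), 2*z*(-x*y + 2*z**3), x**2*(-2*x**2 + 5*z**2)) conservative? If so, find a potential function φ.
No, ∇×F = (2*x*y - 16*z**3, 8*x**3 - 4*x*y - 10*x*z**2 - 5*exp(x + z) - exp(y + z), 4*x*z - 2*y*z + exp(y + z)) ≠ 0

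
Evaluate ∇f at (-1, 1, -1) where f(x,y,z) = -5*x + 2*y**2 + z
(-5, 4, 1)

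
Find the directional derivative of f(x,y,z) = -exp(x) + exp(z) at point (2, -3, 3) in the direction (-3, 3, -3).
sqrt(3)*(1 - E)*exp(2)/3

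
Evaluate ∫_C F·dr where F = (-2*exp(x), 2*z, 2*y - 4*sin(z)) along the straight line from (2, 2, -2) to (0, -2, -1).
-4*cos(2) + 4*cos(1) + 10 + 2*exp(2)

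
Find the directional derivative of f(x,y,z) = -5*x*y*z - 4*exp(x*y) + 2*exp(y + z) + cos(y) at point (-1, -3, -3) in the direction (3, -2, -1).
sqrt(14)*(-45*exp(6) - exp(6)*sin(3) - 3 + 14*exp(9))*exp(-6)/7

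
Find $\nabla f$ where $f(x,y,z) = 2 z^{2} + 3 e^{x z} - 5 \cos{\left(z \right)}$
(3*z*exp(x*z), 0, 3*x*exp(x*z) + 4*z + 5*sin(z))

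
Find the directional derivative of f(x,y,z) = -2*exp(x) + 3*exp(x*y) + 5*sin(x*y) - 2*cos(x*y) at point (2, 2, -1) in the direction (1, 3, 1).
2*sqrt(11)*(20*cos(4) - exp(2) + 8*sin(4) + 12*exp(4))/11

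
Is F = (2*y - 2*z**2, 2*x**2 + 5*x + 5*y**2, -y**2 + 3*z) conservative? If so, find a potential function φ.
No, ∇×F = (-2*y, -4*z, 4*x + 3) ≠ 0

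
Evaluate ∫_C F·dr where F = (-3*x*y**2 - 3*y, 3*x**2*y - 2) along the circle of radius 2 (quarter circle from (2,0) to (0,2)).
3*pi + 20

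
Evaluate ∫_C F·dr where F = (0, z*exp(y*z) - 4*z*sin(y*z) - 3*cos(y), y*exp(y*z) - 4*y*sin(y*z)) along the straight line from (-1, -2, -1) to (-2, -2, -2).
-exp(2) + 4*cos(4) - 4*cos(2) + exp(4)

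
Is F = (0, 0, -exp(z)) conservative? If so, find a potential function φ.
Yes, F is conservative. φ = -exp(z)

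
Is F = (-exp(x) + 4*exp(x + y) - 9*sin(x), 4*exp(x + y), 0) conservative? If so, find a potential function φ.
Yes, F is conservative. φ = -exp(x) + 4*exp(x + y) + 9*cos(x)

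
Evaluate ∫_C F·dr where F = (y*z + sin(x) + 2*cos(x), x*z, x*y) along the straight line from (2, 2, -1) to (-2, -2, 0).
4 - 4*sin(2)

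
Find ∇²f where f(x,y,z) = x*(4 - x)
-2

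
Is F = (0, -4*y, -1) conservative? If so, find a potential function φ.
Yes, F is conservative. φ = -2*y**2 - z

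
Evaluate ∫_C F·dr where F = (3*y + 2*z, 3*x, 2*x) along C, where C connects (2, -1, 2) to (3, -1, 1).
-5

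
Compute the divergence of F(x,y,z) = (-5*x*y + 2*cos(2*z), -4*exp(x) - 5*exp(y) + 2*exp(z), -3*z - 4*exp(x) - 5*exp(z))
-5*y - 5*exp(y) - 5*exp(z) - 3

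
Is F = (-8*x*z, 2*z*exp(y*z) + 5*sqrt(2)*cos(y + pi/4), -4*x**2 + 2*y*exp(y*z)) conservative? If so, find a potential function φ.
Yes, F is conservative. φ = -4*x**2*z + 2*exp(y*z) + 5*sqrt(2)*sin(y + pi/4)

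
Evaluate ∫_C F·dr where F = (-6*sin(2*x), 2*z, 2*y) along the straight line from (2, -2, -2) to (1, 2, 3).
3*cos(2) - 3*cos(4) + 4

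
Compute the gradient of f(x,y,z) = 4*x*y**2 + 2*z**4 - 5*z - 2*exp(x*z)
(4*y**2 - 2*z*exp(x*z), 8*x*y, -2*x*exp(x*z) + 8*z**3 - 5)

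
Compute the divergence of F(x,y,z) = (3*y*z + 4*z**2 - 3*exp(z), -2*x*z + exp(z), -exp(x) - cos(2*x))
0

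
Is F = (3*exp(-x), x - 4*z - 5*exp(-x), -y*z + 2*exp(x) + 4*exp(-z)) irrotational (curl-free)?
No, ∇×F = (4 - z, -2*exp(x), 1 + 5*exp(-x))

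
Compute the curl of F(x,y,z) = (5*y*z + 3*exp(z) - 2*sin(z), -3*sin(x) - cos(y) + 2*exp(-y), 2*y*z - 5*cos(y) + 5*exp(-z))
(2*z + 5*sin(y), 5*y + 3*exp(z) - 2*cos(z), -5*z - 3*cos(x))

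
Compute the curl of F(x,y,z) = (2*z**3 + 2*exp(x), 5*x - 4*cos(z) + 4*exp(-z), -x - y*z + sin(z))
(-z - 4*sin(z) + 4*exp(-z), 6*z**2 + 1, 5)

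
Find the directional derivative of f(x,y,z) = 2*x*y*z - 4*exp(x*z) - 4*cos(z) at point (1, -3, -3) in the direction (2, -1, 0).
6*sqrt(5)*(4 + 7*exp(3))*exp(-3)/5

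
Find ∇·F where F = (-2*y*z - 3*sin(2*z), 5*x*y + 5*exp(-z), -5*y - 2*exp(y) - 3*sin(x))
5*x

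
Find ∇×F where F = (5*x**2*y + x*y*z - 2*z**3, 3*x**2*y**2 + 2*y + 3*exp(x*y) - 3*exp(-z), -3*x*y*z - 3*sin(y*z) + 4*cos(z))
(3*(-z*(x + cos(y*z))*exp(z) - 1)*exp(-z), x*y + 3*y*z - 6*z**2, -5*x**2 + 6*x*y**2 - x*z + 3*y*exp(x*y))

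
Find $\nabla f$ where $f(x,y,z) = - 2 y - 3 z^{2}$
(0, -2, -6*z)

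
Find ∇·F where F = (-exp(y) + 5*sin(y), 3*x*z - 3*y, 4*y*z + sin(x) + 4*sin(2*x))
4*y - 3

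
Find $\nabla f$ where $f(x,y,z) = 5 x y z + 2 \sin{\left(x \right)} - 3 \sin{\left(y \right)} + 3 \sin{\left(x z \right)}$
(5*y*z + 3*z*cos(x*z) + 2*cos(x), 5*x*z - 3*cos(y), x*(5*y + 3*cos(x*z)))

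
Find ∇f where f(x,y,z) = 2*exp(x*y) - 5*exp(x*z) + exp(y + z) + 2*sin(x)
(2*y*exp(x*y) - 5*z*exp(x*z) + 2*cos(x), 2*x*exp(x*y) + exp(y + z), -5*x*exp(x*z) + exp(y + z))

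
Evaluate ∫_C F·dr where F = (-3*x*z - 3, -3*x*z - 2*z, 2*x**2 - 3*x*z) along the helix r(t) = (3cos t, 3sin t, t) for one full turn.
9*pi*(1 - 6*pi)/2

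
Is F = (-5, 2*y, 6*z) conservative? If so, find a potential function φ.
Yes, F is conservative. φ = -5*x + y**2 + 3*z**2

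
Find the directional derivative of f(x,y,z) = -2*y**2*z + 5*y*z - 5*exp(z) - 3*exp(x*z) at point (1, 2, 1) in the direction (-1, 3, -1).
sqrt(11)*(-1 + E)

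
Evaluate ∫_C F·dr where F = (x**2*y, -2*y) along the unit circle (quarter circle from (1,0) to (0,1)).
-1 - pi/16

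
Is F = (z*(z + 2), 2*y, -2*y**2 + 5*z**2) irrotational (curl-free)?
No, ∇×F = (-4*y, 2*z + 2, 0)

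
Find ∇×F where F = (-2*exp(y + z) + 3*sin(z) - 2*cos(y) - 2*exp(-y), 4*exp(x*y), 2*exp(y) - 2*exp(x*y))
(-2*x*exp(x*y) + 2*exp(y), 2*y*exp(x*y) - 2*exp(y + z) + 3*cos(z), 2*((2*y*exp(x*y) + exp(y + z) - sin(y))*exp(y) - 1)*exp(-y))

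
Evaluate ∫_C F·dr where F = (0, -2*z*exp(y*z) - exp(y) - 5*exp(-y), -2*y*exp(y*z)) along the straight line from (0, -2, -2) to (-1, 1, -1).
(-5*exp(4) - exp(3) + 1 + 3*E + 2*exp(6))*exp(-2)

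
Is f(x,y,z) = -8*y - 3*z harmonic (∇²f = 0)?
Yes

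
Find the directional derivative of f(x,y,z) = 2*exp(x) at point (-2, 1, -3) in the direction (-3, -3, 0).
-sqrt(2)*exp(-2)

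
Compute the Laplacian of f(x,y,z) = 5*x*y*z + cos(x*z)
(-x**2 - z**2)*cos(x*z)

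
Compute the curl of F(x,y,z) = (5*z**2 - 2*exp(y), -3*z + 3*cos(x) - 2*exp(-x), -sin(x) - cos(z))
(3, 10*z + cos(x), 2*exp(y) - 3*sin(x) + 2*exp(-x))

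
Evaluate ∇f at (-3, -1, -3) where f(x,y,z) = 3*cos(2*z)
(0, 0, 6*sin(6))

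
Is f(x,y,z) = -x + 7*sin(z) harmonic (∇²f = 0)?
No, ∇²f = -7*sin(z)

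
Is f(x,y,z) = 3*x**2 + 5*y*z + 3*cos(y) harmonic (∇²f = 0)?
No, ∇²f = 6 - 3*cos(y)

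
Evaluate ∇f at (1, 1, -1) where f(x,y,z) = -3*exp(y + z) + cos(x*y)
(-sin(1), -3 - sin(1), -3)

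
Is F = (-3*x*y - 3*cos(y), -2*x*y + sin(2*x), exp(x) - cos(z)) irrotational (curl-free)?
No, ∇×F = (0, -exp(x), 3*x - 2*y - 3*sin(y) + 2*cos(2*x))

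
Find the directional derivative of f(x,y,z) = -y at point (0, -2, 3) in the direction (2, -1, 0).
sqrt(5)/5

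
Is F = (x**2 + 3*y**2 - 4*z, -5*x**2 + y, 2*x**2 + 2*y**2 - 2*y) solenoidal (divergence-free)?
No, ∇·F = 2*x + 1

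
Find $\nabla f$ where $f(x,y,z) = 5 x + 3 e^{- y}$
(5, -3*exp(-y), 0)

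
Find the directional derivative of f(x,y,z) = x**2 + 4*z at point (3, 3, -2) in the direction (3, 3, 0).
3*sqrt(2)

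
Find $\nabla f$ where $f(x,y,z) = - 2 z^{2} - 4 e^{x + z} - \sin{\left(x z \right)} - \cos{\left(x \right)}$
(-z*cos(x*z) - 4*exp(x + z) + sin(x), 0, -x*cos(x*z) - 4*z - 4*exp(x + z))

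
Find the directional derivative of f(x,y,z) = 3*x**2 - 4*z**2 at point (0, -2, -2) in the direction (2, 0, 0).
0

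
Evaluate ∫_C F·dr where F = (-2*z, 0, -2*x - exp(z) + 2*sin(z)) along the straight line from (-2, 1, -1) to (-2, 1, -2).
(2*(-2 - cos(2) + cos(1))*exp(2) - 1 + E)*exp(-2)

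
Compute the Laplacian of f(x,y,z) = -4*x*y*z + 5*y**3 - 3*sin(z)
30*y + 3*sin(z)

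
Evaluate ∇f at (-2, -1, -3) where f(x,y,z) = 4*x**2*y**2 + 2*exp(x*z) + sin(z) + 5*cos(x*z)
(-6*exp(6) - 16 + 15*sin(6), -32, -4*exp(6) + 10*sin(6) + cos(3))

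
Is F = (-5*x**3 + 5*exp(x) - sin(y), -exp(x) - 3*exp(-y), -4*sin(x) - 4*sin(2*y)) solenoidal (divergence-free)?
No, ∇·F = -15*x**2 + 5*exp(x) + 3*exp(-y)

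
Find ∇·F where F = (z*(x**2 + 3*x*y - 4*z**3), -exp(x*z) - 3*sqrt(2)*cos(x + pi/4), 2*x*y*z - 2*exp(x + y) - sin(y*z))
2*x*y - y*cos(y*z) + z*(2*x + 3*y)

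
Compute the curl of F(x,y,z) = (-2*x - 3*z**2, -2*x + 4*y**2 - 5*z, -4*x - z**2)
(5, 4 - 6*z, -2)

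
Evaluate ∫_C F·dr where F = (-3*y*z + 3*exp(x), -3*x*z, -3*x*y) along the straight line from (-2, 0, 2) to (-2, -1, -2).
12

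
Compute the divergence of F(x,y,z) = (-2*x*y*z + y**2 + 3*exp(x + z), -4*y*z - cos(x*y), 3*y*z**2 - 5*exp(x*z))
-5*x*exp(x*z) + x*sin(x*y) + 4*y*z - 4*z + 3*exp(x + z)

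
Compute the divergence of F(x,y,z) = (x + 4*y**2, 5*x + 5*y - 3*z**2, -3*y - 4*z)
2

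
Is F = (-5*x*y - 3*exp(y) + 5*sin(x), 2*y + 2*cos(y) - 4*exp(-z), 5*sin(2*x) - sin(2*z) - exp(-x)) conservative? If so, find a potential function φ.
No, ∇×F = (-4*exp(-z), -10*cos(2*x) - exp(-x), 5*x + 3*exp(y)) ≠ 0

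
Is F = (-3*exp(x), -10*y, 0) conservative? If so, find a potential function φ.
Yes, F is conservative. φ = -5*y**2 - 3*exp(x)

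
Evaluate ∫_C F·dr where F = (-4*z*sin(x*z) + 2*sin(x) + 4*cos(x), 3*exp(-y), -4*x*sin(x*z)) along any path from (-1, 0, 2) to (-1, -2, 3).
-3*exp(2) + 4*cos(3) - 4*cos(2) + 3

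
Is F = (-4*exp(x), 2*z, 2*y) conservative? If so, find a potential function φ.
Yes, F is conservative. φ = 2*y*z - 4*exp(x)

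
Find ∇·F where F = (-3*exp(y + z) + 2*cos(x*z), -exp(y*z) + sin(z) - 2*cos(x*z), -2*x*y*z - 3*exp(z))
-2*x*y - z*exp(y*z) - 2*z*sin(x*z) - 3*exp(z)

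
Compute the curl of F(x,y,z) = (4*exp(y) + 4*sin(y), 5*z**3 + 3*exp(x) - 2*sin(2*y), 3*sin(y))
(-15*z**2 + 3*cos(y), 0, 3*exp(x) - 4*exp(y) - 4*cos(y))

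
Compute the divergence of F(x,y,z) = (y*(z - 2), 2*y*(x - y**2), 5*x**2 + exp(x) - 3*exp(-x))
2*x - 6*y**2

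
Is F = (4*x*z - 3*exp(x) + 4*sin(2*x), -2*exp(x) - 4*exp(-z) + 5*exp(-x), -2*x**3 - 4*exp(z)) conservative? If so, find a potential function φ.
No, ∇×F = (-4*exp(-z), 2*x*(3*x + 2), 3*sinh(x) - 7*cosh(x)) ≠ 0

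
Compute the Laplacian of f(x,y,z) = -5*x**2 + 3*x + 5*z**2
0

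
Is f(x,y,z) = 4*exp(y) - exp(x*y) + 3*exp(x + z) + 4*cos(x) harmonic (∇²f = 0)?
No, ∇²f = -x**2*exp(x*y) - y**2*exp(x*y) + 4*exp(y) + 6*exp(x + z) - 4*cos(x)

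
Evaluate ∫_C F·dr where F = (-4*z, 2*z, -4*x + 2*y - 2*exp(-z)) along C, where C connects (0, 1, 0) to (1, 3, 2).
2*exp(-2) + 2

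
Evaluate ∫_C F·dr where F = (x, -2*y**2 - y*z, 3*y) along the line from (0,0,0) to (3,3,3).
-9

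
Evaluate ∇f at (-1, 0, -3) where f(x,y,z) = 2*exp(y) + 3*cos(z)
(0, 2, 3*sin(3))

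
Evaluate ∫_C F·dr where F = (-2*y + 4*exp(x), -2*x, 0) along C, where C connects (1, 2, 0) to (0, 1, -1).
8 - 4*E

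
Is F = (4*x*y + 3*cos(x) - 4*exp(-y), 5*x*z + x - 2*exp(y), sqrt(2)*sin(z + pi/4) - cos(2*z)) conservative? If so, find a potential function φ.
No, ∇×F = (-5*x, 0, -4*x + 5*z + 1 - 4*exp(-y)) ≠ 0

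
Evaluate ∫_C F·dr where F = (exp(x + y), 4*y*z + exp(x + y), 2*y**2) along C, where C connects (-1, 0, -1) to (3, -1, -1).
-2 - exp(-1) + exp(2)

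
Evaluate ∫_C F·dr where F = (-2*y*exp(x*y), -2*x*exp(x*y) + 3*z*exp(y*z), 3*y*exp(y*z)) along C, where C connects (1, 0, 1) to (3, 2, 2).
-2*exp(6) - 1 + 3*exp(4)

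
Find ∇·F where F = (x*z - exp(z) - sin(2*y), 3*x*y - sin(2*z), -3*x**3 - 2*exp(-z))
3*x + z + 2*exp(-z)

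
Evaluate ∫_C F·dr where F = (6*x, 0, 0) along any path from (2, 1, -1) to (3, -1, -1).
15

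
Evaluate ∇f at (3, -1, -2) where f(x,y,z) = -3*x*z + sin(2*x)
(2*cos(6) + 6, 0, -9)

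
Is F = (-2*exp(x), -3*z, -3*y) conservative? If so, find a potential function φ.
Yes, F is conservative. φ = -3*y*z - 2*exp(x)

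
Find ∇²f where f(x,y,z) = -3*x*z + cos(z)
-cos(z)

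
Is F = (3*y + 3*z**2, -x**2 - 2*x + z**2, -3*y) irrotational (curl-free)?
No, ∇×F = (-2*z - 3, 6*z, -2*x - 5)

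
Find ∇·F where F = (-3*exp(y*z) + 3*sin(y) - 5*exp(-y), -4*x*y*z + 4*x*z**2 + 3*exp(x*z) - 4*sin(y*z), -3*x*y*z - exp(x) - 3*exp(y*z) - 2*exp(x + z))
-3*x*y - 4*x*z - 3*y*exp(y*z) - 4*z*cos(y*z) - 2*exp(x + z)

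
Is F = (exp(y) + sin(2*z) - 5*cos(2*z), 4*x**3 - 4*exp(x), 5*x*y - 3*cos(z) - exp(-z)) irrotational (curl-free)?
No, ∇×F = (5*x, -5*y + 10*sin(2*z) + 2*cos(2*z), 12*x**2 - 4*exp(x) - exp(y))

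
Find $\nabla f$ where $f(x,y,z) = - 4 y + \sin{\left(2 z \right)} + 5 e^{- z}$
(0, -4, 2*cos(2*z) - 5*exp(-z))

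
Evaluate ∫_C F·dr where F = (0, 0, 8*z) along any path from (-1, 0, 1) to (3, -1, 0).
-4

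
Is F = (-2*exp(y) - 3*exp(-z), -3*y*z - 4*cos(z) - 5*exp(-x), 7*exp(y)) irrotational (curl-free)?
No, ∇×F = (3*y + 7*exp(y) - 4*sin(z), 3*exp(-z), 2*exp(y) + 5*exp(-x))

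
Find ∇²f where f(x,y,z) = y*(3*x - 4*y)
-8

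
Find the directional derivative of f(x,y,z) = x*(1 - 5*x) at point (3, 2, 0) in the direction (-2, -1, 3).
29*sqrt(14)/7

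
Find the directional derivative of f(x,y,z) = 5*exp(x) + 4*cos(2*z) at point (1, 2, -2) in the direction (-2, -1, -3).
-sqrt(14)*(12*sin(4) + 5*E)/7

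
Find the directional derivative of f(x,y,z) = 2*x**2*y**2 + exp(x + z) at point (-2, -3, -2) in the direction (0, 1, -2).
2*sqrt(5)*(-24*exp(4) - 1)*exp(-4)/5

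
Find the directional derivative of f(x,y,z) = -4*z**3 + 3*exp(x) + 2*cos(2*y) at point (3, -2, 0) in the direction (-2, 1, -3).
sqrt(14)*(-3*exp(3) + 2*sin(4))/7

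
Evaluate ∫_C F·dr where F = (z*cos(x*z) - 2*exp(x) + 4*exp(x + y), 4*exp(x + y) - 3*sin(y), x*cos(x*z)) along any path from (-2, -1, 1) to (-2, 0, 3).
-3*cos(1) - 4*exp(-3) - sin(6) + 4*exp(-2) + sin(2) + 3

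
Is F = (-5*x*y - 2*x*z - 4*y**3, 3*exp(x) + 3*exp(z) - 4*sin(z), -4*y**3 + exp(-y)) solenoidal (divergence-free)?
No, ∇·F = -5*y - 2*z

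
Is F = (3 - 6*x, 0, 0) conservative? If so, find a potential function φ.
Yes, F is conservative. φ = 3*x*(1 - x)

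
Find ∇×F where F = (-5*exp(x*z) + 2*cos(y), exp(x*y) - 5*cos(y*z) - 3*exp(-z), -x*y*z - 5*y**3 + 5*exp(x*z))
(-x*z - 15*y**2 - 5*y*sin(y*z) - 3*exp(-z), -5*x*exp(x*z) + y*z - 5*z*exp(x*z), y*exp(x*y) + 2*sin(y))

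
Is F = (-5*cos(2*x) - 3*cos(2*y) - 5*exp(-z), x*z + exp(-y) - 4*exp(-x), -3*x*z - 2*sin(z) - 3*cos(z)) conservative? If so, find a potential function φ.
No, ∇×F = (-x, 3*z + 5*exp(-z), z - 6*sin(2*y) + 4*exp(-x)) ≠ 0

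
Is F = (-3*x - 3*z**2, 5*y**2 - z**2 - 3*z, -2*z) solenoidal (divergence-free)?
No, ∇·F = 10*y - 5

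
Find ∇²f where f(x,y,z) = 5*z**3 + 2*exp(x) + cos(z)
30*z + 2*exp(x) - cos(z)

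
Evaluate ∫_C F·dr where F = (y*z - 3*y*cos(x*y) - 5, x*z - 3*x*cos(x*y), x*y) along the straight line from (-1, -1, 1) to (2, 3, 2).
-4 - 3*sin(6) + 3*sin(1)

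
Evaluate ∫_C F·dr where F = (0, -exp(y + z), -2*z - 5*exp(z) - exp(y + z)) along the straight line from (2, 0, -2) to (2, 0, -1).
-6*exp(-1) + 6*exp(-2) + 3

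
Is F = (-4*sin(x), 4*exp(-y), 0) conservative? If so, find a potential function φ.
Yes, F is conservative. φ = 4*cos(x) - 4*exp(-y)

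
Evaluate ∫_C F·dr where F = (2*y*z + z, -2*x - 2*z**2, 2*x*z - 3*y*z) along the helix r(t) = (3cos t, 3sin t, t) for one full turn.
18*pi*(-pi - 1)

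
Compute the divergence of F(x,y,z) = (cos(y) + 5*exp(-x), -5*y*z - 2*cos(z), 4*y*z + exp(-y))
4*y - 5*z - 5*exp(-x)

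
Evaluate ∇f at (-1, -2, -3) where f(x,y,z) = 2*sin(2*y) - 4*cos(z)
(0, 4*cos(4), -4*sin(3))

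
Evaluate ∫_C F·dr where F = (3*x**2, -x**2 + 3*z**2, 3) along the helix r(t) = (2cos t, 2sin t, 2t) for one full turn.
108*pi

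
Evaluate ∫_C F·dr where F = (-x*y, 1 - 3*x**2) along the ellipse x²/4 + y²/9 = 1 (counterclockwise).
0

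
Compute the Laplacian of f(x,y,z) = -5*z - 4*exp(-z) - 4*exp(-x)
-4*exp(-z) - 4*exp(-x)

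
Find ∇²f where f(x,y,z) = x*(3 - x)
-2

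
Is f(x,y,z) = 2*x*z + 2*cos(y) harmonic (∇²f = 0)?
No, ∇²f = -2*cos(y)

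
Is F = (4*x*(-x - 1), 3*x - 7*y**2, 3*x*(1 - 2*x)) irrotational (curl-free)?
No, ∇×F = (0, 12*x - 3, 3)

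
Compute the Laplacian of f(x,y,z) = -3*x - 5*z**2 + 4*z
-10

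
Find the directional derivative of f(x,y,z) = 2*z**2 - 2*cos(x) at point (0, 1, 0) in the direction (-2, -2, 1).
0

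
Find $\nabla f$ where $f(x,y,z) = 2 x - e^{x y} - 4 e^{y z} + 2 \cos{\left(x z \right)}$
(-y*exp(x*y) - 2*z*sin(x*z) + 2, -x*exp(x*y) - 4*z*exp(y*z), -2*x*sin(x*z) - 4*y*exp(y*z))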